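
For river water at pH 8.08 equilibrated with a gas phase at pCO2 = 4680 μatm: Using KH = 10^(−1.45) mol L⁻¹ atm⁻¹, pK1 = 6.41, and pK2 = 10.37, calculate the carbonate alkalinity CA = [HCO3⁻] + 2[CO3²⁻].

[CO2*] = KH · pCO2 = 10^(−1.45) × 4680×10^-6 = 1.661×10^-4 mol/L
α₀ = 1/(1 + K1/[H⁺] + K1K2/[H⁺]²) = 1/(1 + 10^+1.67 + 10^-0.62) = 0.02083
DIC = [CO2*]/α₀ = 1.661×10^-4 / 0.02083 = 7.973 mmol/L
CA = (α₁ + 2α₂)·DIC = (0.9742 + 2×0.004996) × 7.973 = 7.85 mmol/L

CA = 7.85 mmol/L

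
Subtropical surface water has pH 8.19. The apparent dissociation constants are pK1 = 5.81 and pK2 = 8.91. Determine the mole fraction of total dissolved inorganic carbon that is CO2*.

α₀ = 0.00349

α₀ = 1 / (1 + K1/[H⁺] + K1K2/[H⁺]²) = 1 / (1 + 10^+2.38 + 10^+1.66)
   = 1 / (1 + 239.88 + 45.709) = 1/286.59 = 0.003489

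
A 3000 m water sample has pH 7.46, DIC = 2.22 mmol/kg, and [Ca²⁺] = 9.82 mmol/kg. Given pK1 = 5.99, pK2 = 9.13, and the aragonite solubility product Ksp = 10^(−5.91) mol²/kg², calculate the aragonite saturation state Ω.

Ω = 0.359

α₂ = 1 / (1 + [H⁺]/K2 + [H⁺]²/(K1K2)) = 1 / (1 + 10^+1.67 + 10^+0.20)
   = 1 / (1 + 46.774 + 1.5849) = 1/49.358 = 0.02026
[CO3²⁻] = α₂ × DIC = 0.02026 × 2.22 = 0.04498 mmol/kg
Ksp = 10^(−5.91) = 1.230×10^-6
Ω = [Ca²⁺][CO3²⁻]/Ksp = (9.82×10^-3)(4.498×10^-5) / 1.230×10^-6 = 0.359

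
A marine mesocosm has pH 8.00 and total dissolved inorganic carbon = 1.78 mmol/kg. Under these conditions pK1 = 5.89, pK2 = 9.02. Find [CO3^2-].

α₂ = 1 / (1 + [H⁺]/K2 + [H⁺]²/(K1K2)) = 1 / (1 + 10^+1.02 + 10^-1.09)
   = 1 / (1 + 10.471 + 0.081283) = 1/11.553 = 0.08656
[CO3²⁻] = α₂ × DIC = 0.08656 × 1.78 = 0.154 mmol/kg

[CO3²⁻] = 0.154 mmol/kg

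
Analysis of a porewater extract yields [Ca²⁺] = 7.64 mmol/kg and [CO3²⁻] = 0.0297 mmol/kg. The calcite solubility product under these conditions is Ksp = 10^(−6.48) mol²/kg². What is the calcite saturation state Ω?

Ω = 0.685

Ksp = 10^(−6.48) = 3.311×10^-7
Ω = [Ca²⁺][CO3²⁻]/Ksp = (7.64×10^-3)(0.0297×10^-3) / 3.311×10^-7 = 0.685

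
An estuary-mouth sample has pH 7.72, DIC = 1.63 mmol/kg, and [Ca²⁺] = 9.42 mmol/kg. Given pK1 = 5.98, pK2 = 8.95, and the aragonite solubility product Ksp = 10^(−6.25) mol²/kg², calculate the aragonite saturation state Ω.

Ω = 1.49

α₂ = 1 / (1 + [H⁺]/K2 + [H⁺]²/(K1K2)) = 1 / (1 + 10^+1.23 + 10^-0.51)
   = 1 / (1 + 16.982 + 0.30903) = 1/18.291 = 0.05467
[CO3²⁻] = α₂ × DIC = 0.05467 × 1.63 = 0.08911 mmol/kg
Ksp = 10^(−6.25) = 5.623×10^-7
Ω = [Ca²⁺][CO3²⁻]/Ksp = (9.42×10^-3)(8.911×10^-5) / 5.623×10^-7 = 1.49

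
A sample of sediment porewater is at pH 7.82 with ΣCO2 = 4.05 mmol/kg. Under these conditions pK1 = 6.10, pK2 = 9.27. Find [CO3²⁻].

[CO3²⁻] = 0.136 mmol/kg

α₂ = 1 / (1 + [H⁺]/K2 + [H⁺]²/(K1K2)) = 1 / (1 + 10^+1.45 + 10^-0.27)
   = 1 / (1 + 28.184 + 0.53703) = 1/29.721 = 0.03365
[CO3²⁻] = α₂ × DIC = 0.03365 × 4.05 = 0.136 mmol/kg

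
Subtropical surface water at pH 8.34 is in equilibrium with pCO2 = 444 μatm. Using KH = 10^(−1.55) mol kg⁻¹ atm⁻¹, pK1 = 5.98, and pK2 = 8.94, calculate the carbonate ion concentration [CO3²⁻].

[CO2*] = KH · pCO2 = 10^(−1.55) × 444×10^-6 = 1.251×10^-5 mol/kg
α₀ = 1/(1 + K1/[H⁺] + K1K2/[H⁺]²) = 1/(1 + 10^+2.36 + 10^+1.76) = 0.003477
DIC = [CO2*]/α₀ = 1.251×10^-5 / 0.003477 = 3.599 mmol/kg
[CO3²⁻] = α₂·DIC; α₂ = 0.2001, so [CO3²⁻] = 0.2001 × 3.599 = 0.720 mmol/kg

[CO3²⁻] = 0.720 mmol/kg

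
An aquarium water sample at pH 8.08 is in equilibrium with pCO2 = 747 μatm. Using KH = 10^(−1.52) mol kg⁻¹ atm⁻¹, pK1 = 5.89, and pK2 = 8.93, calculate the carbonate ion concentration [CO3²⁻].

[CO3²⁻] = 0.494 mmol/kg

[CO2*] = KH · pCO2 = 10^(−1.52) × 747×10^-6 = 2.256×10^-5 mol/kg
α₀ = 1/(1 + K1/[H⁺] + K1K2/[H⁺]²) = 1/(1 + 10^+2.19 + 10^+1.34) = 0.005626
DIC = [CO2*]/α₀ = 2.256×10^-5 / 0.005626 = 4.010 mmol/kg
[CO3²⁻] = α₂·DIC; α₂ = 0.1231, so [CO3²⁻] = 0.1231 × 4.010 = 0.494 mmol/kg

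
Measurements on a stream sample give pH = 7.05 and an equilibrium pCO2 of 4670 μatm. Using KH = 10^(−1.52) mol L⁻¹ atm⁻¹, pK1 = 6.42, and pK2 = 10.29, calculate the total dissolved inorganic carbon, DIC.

[CO2*] = KH · pCO2 = 10^(−1.52) × 4670×10^-6 = 1.410×10^-4 mol/L
α₀ = 1/(1 + K1/[H⁺] + K1K2/[H⁺]²) = 1/(1 + 10^+0.63 + 10^-2.61) = 0.1898
DIC = [CO2*]/α₀ = 1.410×10^-4 / 0.1898 = 0.743 mmol/L

DIC = 0.743 mmol/L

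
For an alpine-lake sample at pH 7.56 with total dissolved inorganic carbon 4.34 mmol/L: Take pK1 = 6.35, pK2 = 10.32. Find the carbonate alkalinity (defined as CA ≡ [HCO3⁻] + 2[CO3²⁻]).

CA = 4.10 mmol/L

CA = [HCO3⁻] + 2[CO3²⁻] = (α₁ + 2α₂)·DIC
At pH 7.56: [H⁺]/K1 = 10^-1.21 = 0.061660, K2/[H⁺] = 10^-2.76 = 0.0017378
α₁ = 1/(1 + 0.061660 + 0.0017378) = 1/1.0634 = 0.9404; α₂ = α₁·K2/[H⁺] = 0.001634
α₁ + 2α₂ = 0.9437
CA = 0.9437 × 4.34 = 4.10 mmol/L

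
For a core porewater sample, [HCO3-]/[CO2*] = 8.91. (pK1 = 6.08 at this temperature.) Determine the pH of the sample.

From K1 = [H⁺][HCO3-]/[CO2*]:  pH = pK1 + log₁₀([HCO3-]/[CO2*])
log₁₀(8.91) = +0.950
pH = 6.08 + (+0.950) = 7.03

pH = 7.03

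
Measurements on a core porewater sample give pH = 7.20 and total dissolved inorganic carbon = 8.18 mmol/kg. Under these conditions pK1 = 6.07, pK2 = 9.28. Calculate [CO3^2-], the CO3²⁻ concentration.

α₂ = 1 / (1 + [H⁺]/K2 + [H⁺]²/(K1K2)) = 1 / (1 + 10^+2.08 + 10^+0.95)
   = 1 / (1 + 120.23 + 8.9125) = 1/130.14 = 0.007684
[CO3²⁻] = α₂ × DIC = 0.007684 × 8.18 = 0.0629 mmol/kg

[CO3²⁻] = 0.0629 mmol/kg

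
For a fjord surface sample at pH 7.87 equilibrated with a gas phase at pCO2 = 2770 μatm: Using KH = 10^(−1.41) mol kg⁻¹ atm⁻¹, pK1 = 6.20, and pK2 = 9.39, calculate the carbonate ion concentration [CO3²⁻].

[CO3²⁻] = 0.152 mmol/kg

[CO2*] = KH · pCO2 = 10^(−1.41) × 2770×10^-6 = 1.078×10^-4 mol/kg
α₀ = 1/(1 + K1/[H⁺] + K1K2/[H⁺]²) = 1/(1 + 10^+1.67 + 10^+0.15) = 0.02033
DIC = [CO2*]/α₀ = 1.078×10^-4 / 0.02033 = 5.301 mmol/kg
[CO3²⁻] = α₂·DIC; α₂ = 0.02872, so [CO3²⁻] = 0.02872 × 5.301 = 0.152 mmol/kg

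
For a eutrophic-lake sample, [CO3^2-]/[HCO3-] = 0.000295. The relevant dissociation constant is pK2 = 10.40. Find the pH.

pH = 6.87

From K2 = [H⁺][CO3^2-]/[HCO3-]:  pH = pK2 + log₁₀([CO3^2-]/[HCO3-])
log₁₀(0.000295) = -3.530
pH = 10.40 + (-3.530) = 6.87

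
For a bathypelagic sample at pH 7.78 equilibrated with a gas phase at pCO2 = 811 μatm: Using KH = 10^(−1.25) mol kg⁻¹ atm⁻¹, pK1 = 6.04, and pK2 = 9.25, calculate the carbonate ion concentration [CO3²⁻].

[CO2*] = KH · pCO2 = 10^(−1.25) × 811×10^-6 = 4.561×10^-5 mol/kg
α₀ = 1/(1 + K1/[H⁺] + K1K2/[H⁺]²) = 1/(1 + 10^+1.74 + 10^+0.27) = 0.01730
DIC = [CO2*]/α₀ = 4.561×10^-5 / 0.01730 = 2.637 mmol/kg
[CO3²⁻] = α₂·DIC; α₂ = 0.03221, so [CO3²⁻] = 0.03221 × 2.637 = 0.0849 mmol/kg

[CO3²⁻] = 0.0849 mmol/kg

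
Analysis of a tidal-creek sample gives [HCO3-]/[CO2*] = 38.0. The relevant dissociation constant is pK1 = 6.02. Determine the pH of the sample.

pH = 7.60

From K1 = [H⁺][HCO3-]/[CO2*]:  pH = pK1 + log₁₀([HCO3-]/[CO2*])
log₁₀(38.0) = +1.580
pH = 6.02 + (+1.580) = 7.60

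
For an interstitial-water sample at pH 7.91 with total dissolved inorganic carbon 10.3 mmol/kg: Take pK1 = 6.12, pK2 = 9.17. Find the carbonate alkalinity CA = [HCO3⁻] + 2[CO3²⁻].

CA = 10.7 mmol/kg

CA = [HCO3⁻] + 2[CO3²⁻] = (α₁ + 2α₂)·DIC
At pH 7.91: [H⁺]/K1 = 10^-1.79 = 0.016218, K2/[H⁺] = 10^-1.26 = 0.054954
α₁ = 1/(1 + 0.016218 + 0.054954) = 1/1.0712 = 0.9336; α₂ = α₁·K2/[H⁺] = 0.05130
α₁ + 2α₂ = 1.0362
CA = 1.0362 × 10.3 = 10.7 mmol/kg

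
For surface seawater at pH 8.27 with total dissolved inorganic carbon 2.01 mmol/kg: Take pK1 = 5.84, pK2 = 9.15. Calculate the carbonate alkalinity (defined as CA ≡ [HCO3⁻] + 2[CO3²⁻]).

CA = [HCO3⁻] + 2[CO3²⁻] = (α₁ + 2α₂)·DIC
At pH 8.27: [H⁺]/K1 = 10^-2.43 = 0.0037154, K2/[H⁺] = 10^-0.88 = 0.13183
α₁ = 1/(1 + 0.0037154 + 0.13183) = 1/1.1355 = 0.8806; α₂ = α₁·K2/[H⁺] = 0.1161
α₁ + 2α₂ = 1.1128
CA = 1.1128 × 2.01 = 2.24 mmol/kg

CA = 2.24 mmol/kg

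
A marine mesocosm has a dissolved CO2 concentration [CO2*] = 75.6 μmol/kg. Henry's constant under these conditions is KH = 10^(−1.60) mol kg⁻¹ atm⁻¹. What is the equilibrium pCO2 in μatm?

KH = 10^(−1.60) = 2.512×10^-2 mol kg⁻¹ atm⁻¹
pCO2 = [CO2*]/KH = 75.6×10^-6 / 2.512×10^-2 = 3.01×10^-3 atm = 3010 μatm

pCO2 = 3010 μatm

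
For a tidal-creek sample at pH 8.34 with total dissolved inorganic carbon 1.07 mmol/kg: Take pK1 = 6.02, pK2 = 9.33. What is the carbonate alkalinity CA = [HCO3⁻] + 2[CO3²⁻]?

CA = 1.16 mmol/kg

CA = [HCO3⁻] + 2[CO3²⁻] = (α₁ + 2α₂)·DIC
At pH 8.34: [H⁺]/K1 = 10^-2.32 = 0.0047863, K2/[H⁺] = 10^-0.99 = 0.10233
α₁ = 1/(1 + 0.0047863 + 0.10233) = 1/1.1071 = 0.9032; α₂ = α₁·K2/[H⁺] = 0.09243
α₁ + 2α₂ = 1.0881
CA = 1.0881 × 1.07 = 1.16 mmol/kg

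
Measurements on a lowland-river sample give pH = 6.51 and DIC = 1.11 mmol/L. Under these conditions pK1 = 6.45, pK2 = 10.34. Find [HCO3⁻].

α₁ = 1 / (1 + [H⁺]/K1 + K2/[H⁺]) = 1 / (1 + 10^-0.06 + 10^-3.83)
   = 1 / (1 + 0.87096 + 0.00014791) = 1/1.8711 = 0.5344
[HCO3⁻] = α₁ × DIC = 0.5344 × 1.11 = 0.593 mmol/L

[HCO3⁻] = 0.593 mmol/L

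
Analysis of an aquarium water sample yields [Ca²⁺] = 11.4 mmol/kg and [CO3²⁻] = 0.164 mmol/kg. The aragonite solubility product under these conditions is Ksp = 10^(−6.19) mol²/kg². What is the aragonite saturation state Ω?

Ω = 2.90

Ksp = 10^(−6.19) = 6.457×10^-7
Ω = [Ca²⁺][CO3²⁻]/Ksp = (11.4×10^-3)(0.164×10^-3) / 6.457×10^-7 = 2.90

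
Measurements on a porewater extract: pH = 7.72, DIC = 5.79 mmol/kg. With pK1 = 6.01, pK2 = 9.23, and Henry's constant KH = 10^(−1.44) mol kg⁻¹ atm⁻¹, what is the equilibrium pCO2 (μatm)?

α₀ = 1 / (1 + K1/[H⁺] + K1K2/[H⁺]²) = 1 / (1 + 10^+1.71 + 10^+0.20)
   = 1 / (1 + 51.286 + 1.5849) = 1/53.871 = 0.01856
[CO2*] = α₀ × DIC = 0.01856 × 5.79 = 0.1075 mmol/kg
pCO2 = [CO2*]/KH = 1.075×10^-4 / 3.631×10^-2 = 2960 μatm

pCO2 = 2960 μatm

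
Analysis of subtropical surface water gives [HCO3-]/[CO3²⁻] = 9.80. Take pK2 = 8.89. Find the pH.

pH = 7.90

From K2 = [H⁺][CO3²⁻]/[HCO3-]:  pH = pK2 − log₁₀([HCO3-]/[CO3²⁻])
log₁₀(9.80) = +0.991
pH = 8.89 − (+0.991) = 7.90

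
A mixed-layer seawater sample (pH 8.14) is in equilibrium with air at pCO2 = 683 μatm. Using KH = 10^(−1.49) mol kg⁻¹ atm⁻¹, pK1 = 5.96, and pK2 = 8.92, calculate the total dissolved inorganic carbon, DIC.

DIC = 3.92 mmol/kg

[CO2*] = KH · pCO2 = 10^(−1.49) × 683×10^-6 = 2.210×10^-5 mol/kg
α₀ = 1/(1 + K1/[H⁺] + K1K2/[H⁺]²) = 1/(1 + 10^+2.18 + 10^+1.40) = 0.005635
DIC = [CO2*]/α₀ = 2.210×10^-5 / 0.005635 = 3.92 mmol/kg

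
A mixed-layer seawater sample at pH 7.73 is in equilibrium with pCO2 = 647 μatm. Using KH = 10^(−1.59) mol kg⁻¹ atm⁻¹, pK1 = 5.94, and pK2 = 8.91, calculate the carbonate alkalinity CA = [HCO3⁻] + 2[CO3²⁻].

CA = 1.16 mmol/kg

[CO2*] = KH · pCO2 = 10^(−1.59) × 647×10^-6 = 1.663×10^-5 mol/kg
α₀ = 1/(1 + K1/[H⁺] + K1K2/[H⁺]²) = 1/(1 + 10^+1.79 + 10^+0.61) = 0.01499
DIC = [CO2*]/α₀ = 1.663×10^-5 / 0.01499 = 1.110 mmol/kg
CA = (α₁ + 2α₂)·DIC = (0.9240 + 2×0.06105) × 1.110 = 1.16 mmol/kg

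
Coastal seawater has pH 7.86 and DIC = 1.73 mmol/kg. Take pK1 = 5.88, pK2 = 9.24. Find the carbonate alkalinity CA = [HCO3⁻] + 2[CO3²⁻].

CA = 1.78 mmol/kg

CA = [HCO3⁻] + 2[CO3²⁻] = (α₁ + 2α₂)·DIC
At pH 7.86: [H⁺]/K1 = 10^-1.98 = 0.010471, K2/[H⁺] = 10^-1.38 = 0.041687
α₁ = 1/(1 + 0.010471 + 0.041687) = 1/1.0522 = 0.9504; α₂ = α₁·K2/[H⁺] = 0.03962
α₁ + 2α₂ = 1.0297
CA = 1.0297 × 1.73 = 1.78 mmol/kg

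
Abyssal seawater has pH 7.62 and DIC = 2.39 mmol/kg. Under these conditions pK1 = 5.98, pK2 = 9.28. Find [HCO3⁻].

[HCO3⁻] = 2.29 mmol/kg

α₁ = 1 / (1 + [H⁺]/K1 + K2/[H⁺]) = 1 / (1 + 10^-1.64 + 10^-1.66)
   = 1 / (1 + 0.022909 + 0.021878) = 1/1.0448 = 0.9571
[HCO3⁻] = α₁ × DIC = 0.9571 × 2.39 = 2.29 mmol/kg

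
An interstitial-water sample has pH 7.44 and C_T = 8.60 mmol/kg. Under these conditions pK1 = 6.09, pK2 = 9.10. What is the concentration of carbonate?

[CO3²⁻] = 0.176 mmol/kg

α₂ = 1 / (1 + [H⁺]/K2 + [H⁺]²/(K1K2)) = 1 / (1 + 10^+1.66 + 10^+0.31)
   = 1 / (1 + 45.709 + 2.0417) = 1/48.751 = 0.02051
[CO3²⁻] = α₂ × DIC = 0.02051 × 8.60 = 0.176 mmol/kg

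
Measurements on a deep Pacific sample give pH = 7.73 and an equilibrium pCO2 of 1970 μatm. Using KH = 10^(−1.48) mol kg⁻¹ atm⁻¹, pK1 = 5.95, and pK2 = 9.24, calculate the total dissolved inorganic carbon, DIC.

[CO2*] = KH · pCO2 = 10^(−1.48) × 1970×10^-6 = 6.523×10^-5 mol/kg
α₀ = 1/(1 + K1/[H⁺] + K1K2/[H⁺]²) = 1/(1 + 10^+1.78 + 10^+0.27) = 0.01584
DIC = [CO2*]/α₀ = 6.523×10^-5 / 0.01584 = 4.12 mmol/kg

DIC = 4.12 mmol/kg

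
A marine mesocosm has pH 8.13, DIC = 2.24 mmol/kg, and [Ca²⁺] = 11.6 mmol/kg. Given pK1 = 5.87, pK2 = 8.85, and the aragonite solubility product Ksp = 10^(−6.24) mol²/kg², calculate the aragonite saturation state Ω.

Ω = 7.19

α₂ = 1 / (1 + [H⁺]/K2 + [H⁺]²/(K1K2)) = 1 / (1 + 10^+0.72 + 10^-1.54)
   = 1 / (1 + 5.2481 + 0.028840) = 1/6.2769 = 0.1593
[CO3²⁻] = α₂ × DIC = 0.1593 × 2.24 = 0.3569 mmol/kg
Ksp = 10^(−6.24) = 5.754×10^-7
Ω = [Ca²⁺][CO3²⁻]/Ksp = (11.6×10^-3)(3.569×10^-4) / 5.754×10^-7 = 7.19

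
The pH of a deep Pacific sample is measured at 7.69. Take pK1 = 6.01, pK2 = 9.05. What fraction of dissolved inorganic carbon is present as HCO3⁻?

α₁ = 1 / (1 + [H⁺]/K1 + K2/[H⁺]) = 1 / (1 + 10^-1.68 + 10^-1.36)
   = 1 / (1 + 0.020893 + 0.043652) = 1/1.0645 = 0.9394

α₁ = 0.939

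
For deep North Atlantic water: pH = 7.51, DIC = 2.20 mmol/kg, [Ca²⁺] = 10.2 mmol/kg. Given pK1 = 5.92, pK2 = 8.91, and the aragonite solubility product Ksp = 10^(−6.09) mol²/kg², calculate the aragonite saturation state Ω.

Ω = 1.03

α₂ = 1 / (1 + [H⁺]/K2 + [H⁺]²/(K1K2)) = 1 / (1 + 10^+1.40 + 10^-0.19)
   = 1 / (1 + 25.119 + 0.64565) = 1/26.765 = 0.03736
[CO3²⁻] = α₂ × DIC = 0.03736 × 2.20 = 0.08220 mmol/kg
Ksp = 10^(−6.09) = 8.128×10^-7
Ω = [Ca²⁺][CO3²⁻]/Ksp = (10.2×10^-3)(8.220×10^-5) / 8.128×10^-7 = 1.03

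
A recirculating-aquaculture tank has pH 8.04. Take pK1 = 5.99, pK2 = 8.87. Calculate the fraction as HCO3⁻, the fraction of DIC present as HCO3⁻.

α₁ = 1 / (1 + [H⁺]/K1 + K2/[H⁺]) = 1 / (1 + 10^-2.05 + 10^-0.83)
   = 1 / (1 + 0.0089125 + 0.14791) = 1/1.1568 = 0.8644

α₁ = 0.864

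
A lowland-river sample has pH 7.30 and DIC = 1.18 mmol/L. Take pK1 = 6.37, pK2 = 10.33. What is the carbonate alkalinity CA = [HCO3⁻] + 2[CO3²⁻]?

CA = [HCO3⁻] + 2[CO3²⁻] = (α₁ + 2α₂)·DIC
At pH 7.30: [H⁺]/K1 = 10^-0.93 = 0.11749, K2/[H⁺] = 10^-3.03 = 0.00093325
α₁ = 1/(1 + 0.11749 + 0.00093325) = 1/1.1184 = 0.8941; α₂ = α₁·K2/[H⁺] = 0.0008344
α₁ + 2α₂ = 0.8958
CA = 0.8958 × 1.18 = 1.06 mmol/L

CA = 1.06 mmol/L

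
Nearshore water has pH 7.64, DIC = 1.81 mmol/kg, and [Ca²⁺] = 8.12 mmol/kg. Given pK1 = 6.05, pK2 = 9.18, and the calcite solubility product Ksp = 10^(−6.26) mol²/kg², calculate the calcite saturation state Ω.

Ω = 0.731

α₂ = 1 / (1 + [H⁺]/K2 + [H⁺]²/(K1K2)) = 1 / (1 + 10^+1.54 + 10^-0.05)
   = 1 / (1 + 34.674 + 0.89125) = 1/36.565 = 0.02735
[CO3²⁻] = α₂ × DIC = 0.02735 × 1.81 = 0.04950 mmol/kg
Ksp = 10^(−6.26) = 5.495×10^-7
Ω = [Ca²⁺][CO3²⁻]/Ksp = (8.12×10^-3)(4.950×10^-5) / 5.495×10^-7 = 0.731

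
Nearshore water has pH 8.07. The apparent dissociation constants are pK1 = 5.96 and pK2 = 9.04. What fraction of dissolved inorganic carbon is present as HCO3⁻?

α₁ = 1 / (1 + [H⁺]/K1 + K2/[H⁺]) = 1 / (1 + 10^-2.11 + 10^-0.97)
   = 1 / (1 + 0.0077625 + 0.10715) = 1/1.1149 = 0.8969

α₁ = 0.897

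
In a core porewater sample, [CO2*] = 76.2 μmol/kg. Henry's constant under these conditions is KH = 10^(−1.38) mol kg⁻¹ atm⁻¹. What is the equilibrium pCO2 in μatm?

KH = 10^(−1.38) = 4.169×10^-2 mol kg⁻¹ atm⁻¹
pCO2 = [CO2*]/KH = 76.2×10^-6 / 4.169×10^-2 = 1.83×10^-3 atm = 1830 μatm

pCO2 = 1830 μatm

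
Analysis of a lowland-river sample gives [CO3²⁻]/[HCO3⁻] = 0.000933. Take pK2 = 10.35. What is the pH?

From K2 = [H⁺][CO3²⁻]/[HCO3⁻]:  pH = pK2 + log₁₀([CO3²⁻]/[HCO3⁻])
log₁₀(0.000933) = -3.030
pH = 10.35 + (-3.030) = 7.32

pH = 7.32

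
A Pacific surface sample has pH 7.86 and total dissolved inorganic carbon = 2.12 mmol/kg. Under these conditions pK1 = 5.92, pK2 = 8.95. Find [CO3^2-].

α₂ = 1 / (1 + [H⁺]/K2 + [H⁺]²/(K1K2)) = 1 / (1 + 10^+1.09 + 10^-0.85)
   = 1 / (1 + 12.303 + 0.14125) = 1/13.444 = 0.07438
[CO3²⁻] = α₂ × DIC = 0.07438 × 2.12 = 0.158 mmol/kg

[CO3²⁻] = 0.158 mmol/kg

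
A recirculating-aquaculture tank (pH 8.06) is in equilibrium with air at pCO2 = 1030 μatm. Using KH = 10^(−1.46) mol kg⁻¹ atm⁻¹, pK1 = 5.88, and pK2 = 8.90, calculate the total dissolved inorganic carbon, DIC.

[CO2*] = KH · pCO2 = 10^(−1.46) × 1030×10^-6 = 3.571×10^-5 mol/kg
α₀ = 1/(1 + K1/[H⁺] + K1K2/[H⁺]²) = 1/(1 + 10^+2.18 + 10^+1.34) = 0.005739
DIC = [CO2*]/α₀ = 3.571×10^-5 / 0.005739 = 6.22 mmol/kg

DIC = 6.22 mmol/kg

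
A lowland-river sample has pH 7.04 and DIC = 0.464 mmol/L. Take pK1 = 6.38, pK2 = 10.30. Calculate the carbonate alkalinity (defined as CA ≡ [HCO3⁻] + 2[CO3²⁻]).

CA = [HCO3⁻] + 2[CO3²⁻] = (α₁ + 2α₂)·DIC
At pH 7.04: [H⁺]/K1 = 10^-0.66 = 0.21878, K2/[H⁺] = 10^-3.26 = 0.00054954
α₁ = 1/(1 + 0.21878 + 0.00054954) = 1/1.2193 = 0.8201; α₂ = α₁·K2/[H⁺] = 0.0004507
α₁ + 2α₂ = 0.8210
CA = 0.8210 × 0.464 = 0.381 mmol/L

CA = 0.381 mmol/L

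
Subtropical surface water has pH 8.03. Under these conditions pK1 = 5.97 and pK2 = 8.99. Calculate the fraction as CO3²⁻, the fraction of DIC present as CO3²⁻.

α₂ = 1 / (1 + [H⁺]/K2 + [H⁺]²/(K1K2)) = 1 / (1 + 10^+0.96 + 10^-1.10)
   = 1 / (1 + 9.1201 + 0.079433) = 1/10.200 = 0.09804

α₂ = 0.0980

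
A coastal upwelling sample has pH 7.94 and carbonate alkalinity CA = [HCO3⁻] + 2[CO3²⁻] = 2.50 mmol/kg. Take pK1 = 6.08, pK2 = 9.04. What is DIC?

DIC = 2.36 mmol/kg

CA = [HCO3⁻] + 2[CO3²⁻] = (α₁ + 2α₂)·DIC
At pH 7.94: [H⁺]/K1 = 10^-1.86 = 0.013804, K2/[H⁺] = 10^-1.10 = 0.079433
α₁ = 1/(1 + 0.013804 + 0.079433) = 1/1.0932 = 0.9147; α₂ = α₁·K2/[H⁺] = 0.07266
α₁ + 2α₂ = 1.0600
DIC = CA / (α₁ + 2α₂) = 2.50 / 1.0600 = 2.36 mmol/kg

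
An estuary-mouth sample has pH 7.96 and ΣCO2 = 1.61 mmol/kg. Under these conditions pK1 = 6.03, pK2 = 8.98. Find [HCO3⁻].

α₁ = 1 / (1 + [H⁺]/K1 + K2/[H⁺]) = 1 / (1 + 10^-1.93 + 10^-1.02)
   = 1 / (1 + 0.011749 + 0.095499) = 1/1.1072 = 0.9031
[HCO3⁻] = α₁ × DIC = 0.9031 × 1.61 = 1.45 mmol/kg

[HCO3⁻] = 1.45 mmol/kg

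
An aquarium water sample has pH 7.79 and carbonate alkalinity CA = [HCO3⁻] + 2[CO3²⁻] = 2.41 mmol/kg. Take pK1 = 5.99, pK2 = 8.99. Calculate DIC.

CA = [HCO3⁻] + 2[CO3²⁻] = (α₁ + 2α₂)·DIC
At pH 7.79: [H⁺]/K1 = 10^-1.80 = 0.015849, K2/[H⁺] = 10^-1.20 = 0.063096
α₁ = 1/(1 + 0.015849 + 0.063096) = 1/1.0789 = 0.9268; α₂ = α₁·K2/[H⁺] = 0.05848
α₁ + 2α₂ = 1.0438
DIC = CA / (α₁ + 2α₂) = 2.41 / 1.0438 = 2.31 mmol/kg

DIC = 2.31 mmol/kg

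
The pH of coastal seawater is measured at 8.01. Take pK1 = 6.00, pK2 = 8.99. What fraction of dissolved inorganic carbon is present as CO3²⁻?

α₂ = 0.0940

α₂ = 1 / (1 + [H⁺]/K2 + [H⁺]²/(K1K2)) = 1 / (1 + 10^+0.98 + 10^-1.03)
   = 1 / (1 + 9.5499 + 0.093325) = 1/10.643 = 0.09396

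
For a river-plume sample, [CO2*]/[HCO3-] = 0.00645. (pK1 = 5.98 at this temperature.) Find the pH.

From K1 = [H⁺][HCO3-]/[CO2*]:  pH = pK1 − log₁₀([CO2*]/[HCO3-])
log₁₀(0.00645) = -2.190
pH = 5.98 − (-2.190) = 8.17

pH = 8.17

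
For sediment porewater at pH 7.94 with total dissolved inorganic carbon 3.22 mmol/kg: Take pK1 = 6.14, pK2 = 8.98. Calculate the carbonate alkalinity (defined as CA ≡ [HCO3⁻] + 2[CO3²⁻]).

CA = 3.44 mmol/kg

CA = [HCO3⁻] + 2[CO3²⁻] = (α₁ + 2α₂)·DIC
At pH 7.94: [H⁺]/K1 = 10^-1.80 = 0.015849, K2/[H⁺] = 10^-1.04 = 0.091201
α₁ = 1/(1 + 0.015849 + 0.091201) = 1/1.1071 = 0.9033; α₂ = α₁·K2/[H⁺] = 0.08238
α₁ + 2α₂ = 1.0681
CA = 1.0681 × 3.22 = 3.44 mmol/kg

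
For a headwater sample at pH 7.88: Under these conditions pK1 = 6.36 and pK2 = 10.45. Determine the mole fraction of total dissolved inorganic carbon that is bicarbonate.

α₁ = 1 / (1 + [H⁺]/K1 + K2/[H⁺]) = 1 / (1 + 10^-1.52 + 10^-2.57)
   = 1 / (1 + 0.030200 + 0.0026915) = 1/1.0329 = 0.9682

α₁ = 0.968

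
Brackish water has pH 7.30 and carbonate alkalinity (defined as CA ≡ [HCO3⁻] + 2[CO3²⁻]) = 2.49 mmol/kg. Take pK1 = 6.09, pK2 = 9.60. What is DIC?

CA = [HCO3⁻] + 2[CO3²⁻] = (α₁ + 2α₂)·DIC
At pH 7.30: [H⁺]/K1 = 10^-1.21 = 0.061660, K2/[H⁺] = 10^-2.30 = 0.0050119
α₁ = 1/(1 + 0.061660 + 0.0050119) = 1/1.0667 = 0.9375; α₂ = α₁·K2/[H⁺] = 0.004699
α₁ + 2α₂ = 0.9469
DIC = CA / (α₁ + 2α₂) = 2.49 / 0.9469 = 2.63 mmol/kg

DIC = 2.63 mmol/kg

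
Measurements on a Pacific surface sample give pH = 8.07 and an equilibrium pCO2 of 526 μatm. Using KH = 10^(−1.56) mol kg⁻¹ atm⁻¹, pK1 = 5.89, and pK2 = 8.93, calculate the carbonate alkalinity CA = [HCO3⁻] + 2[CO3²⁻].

[CO2*] = KH · pCO2 = 10^(−1.56) × 526×10^-6 = 1.449×10^-5 mol/kg
α₀ = 1/(1 + K1/[H⁺] + K1K2/[H⁺]²) = 1/(1 + 10^+2.18 + 10^+1.32) = 0.005772
DIC = [CO2*]/α₀ = 1.449×10^-5 / 0.005772 = 2.510 mmol/kg
CA = (α₁ + 2α₂)·DIC = (0.8736 + 2×0.1206) × 2.510 = 2.80 mmol/kg

CA = 2.80 mmol/kg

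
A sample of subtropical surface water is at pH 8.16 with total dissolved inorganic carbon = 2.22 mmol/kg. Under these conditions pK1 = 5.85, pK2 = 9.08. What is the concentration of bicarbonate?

α₁ = 1 / (1 + [H⁺]/K1 + K2/[H⁺]) = 1 / (1 + 10^-2.31 + 10^-0.92)
   = 1 / (1 + 0.0048978 + 0.12023) = 1/1.1251 = 0.8888
[HCO3⁻] = α₁ × DIC = 0.8888 × 2.22 = 1.97 mmol/kg

[HCO3⁻] = 1.97 mmol/kg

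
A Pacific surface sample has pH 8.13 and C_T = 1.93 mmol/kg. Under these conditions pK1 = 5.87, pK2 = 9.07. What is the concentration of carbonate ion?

α₂ = 1 / (1 + [H⁺]/K2 + [H⁺]²/(K1K2)) = 1 / (1 + 10^+0.94 + 10^-1.32)
   = 1 / (1 + 8.7096 + 0.047863) = 1/9.7575 = 0.1025
[CO3²⁻] = α₂ × DIC = 0.1025 × 1.93 = 0.198 mmol/kg

[CO3²⁻] = 0.198 mmol/kg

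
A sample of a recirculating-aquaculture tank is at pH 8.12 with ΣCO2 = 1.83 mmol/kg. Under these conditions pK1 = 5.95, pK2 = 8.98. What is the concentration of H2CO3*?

α₀ = 1 / (1 + K1/[H⁺] + K1K2/[H⁺]²) = 1 / (1 + 10^+2.17 + 10^+1.31)
   = 1 / (1 + 147.91 + 20.417) = 1/169.33 = 0.005906
[CO2*] = α₀ × DIC = 0.005906 × 1.83 = 0.0108 mmol/kg = 10.8 μmol/kg

[CO2*] = 10.8 μmol/kg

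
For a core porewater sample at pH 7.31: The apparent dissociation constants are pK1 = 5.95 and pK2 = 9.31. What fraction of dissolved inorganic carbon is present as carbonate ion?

α₂ = 1 / (1 + [H⁺]/K2 + [H⁺]²/(K1K2)) = 1 / (1 + 10^+2.00 + 10^+0.64)
   = 1 / (1 + 100.00 + 4.3652) = 1/105.37 = 0.009491

α₂ = 0.00949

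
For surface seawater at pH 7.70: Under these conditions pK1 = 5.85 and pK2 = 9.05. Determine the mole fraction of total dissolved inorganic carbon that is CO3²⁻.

α₂ = 0.0422

α₂ = 1 / (1 + [H⁺]/K2 + [H⁺]²/(K1K2)) = 1 / (1 + 10^+1.35 + 10^-0.50)
   = 1 / (1 + 22.387 + 0.31623) = 1/23.703 = 0.04219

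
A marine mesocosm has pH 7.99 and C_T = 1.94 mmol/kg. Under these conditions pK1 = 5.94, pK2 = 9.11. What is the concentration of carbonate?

[CO3²⁻] = 0.136 mmol/kg

α₂ = 1 / (1 + [H⁺]/K2 + [H⁺]²/(K1K2)) = 1 / (1 + 10^+1.12 + 10^-0.93)
   = 1 / (1 + 13.183 + 0.11749) = 1/14.300 = 0.06993
[CO3²⁻] = α₂ × DIC = 0.06993 × 1.94 = 0.136 mmol/kg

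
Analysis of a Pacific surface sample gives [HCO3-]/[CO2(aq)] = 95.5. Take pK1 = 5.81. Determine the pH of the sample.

pH = 7.79

From K1 = [H⁺][HCO3-]/[CO2(aq)]:  pH = pK1 + log₁₀([HCO3-]/[CO2(aq)])
log₁₀(95.5) = +1.980
pH = 5.81 + (+1.980) = 7.79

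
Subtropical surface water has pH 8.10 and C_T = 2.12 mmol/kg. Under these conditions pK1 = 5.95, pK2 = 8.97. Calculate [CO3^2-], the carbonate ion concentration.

[CO3²⁻] = 0.250 mmol/kg

α₂ = 1 / (1 + [H⁺]/K2 + [H⁺]²/(K1K2)) = 1 / (1 + 10^+0.87 + 10^-1.28)
   = 1 / (1 + 7.4131 + 0.052481) = 1/8.4656 = 0.1181
[CO3²⁻] = α₂ × DIC = 0.1181 × 2.12 = 0.250 mmol/kg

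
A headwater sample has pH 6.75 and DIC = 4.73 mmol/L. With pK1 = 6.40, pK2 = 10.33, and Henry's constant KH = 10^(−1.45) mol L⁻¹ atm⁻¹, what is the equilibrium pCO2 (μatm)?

α₀ = 1 / (1 + K1/[H⁺] + K1K2/[H⁺]²) = 1 / (1 + 10^+0.35 + 10^-3.23)
   = 1 / (1 + 2.2387 + 0.00058884) = 1/3.2393 = 0.3087
[CO2*] = α₀ × DIC = 0.3087 × 4.73 = 1.460 mmol/L
pCO2 = [CO2*]/KH = 1.460×10^-3 / 3.548×10^-2 = 4.12×10^4 μatm

pCO2 = 4.12×10^4 μatm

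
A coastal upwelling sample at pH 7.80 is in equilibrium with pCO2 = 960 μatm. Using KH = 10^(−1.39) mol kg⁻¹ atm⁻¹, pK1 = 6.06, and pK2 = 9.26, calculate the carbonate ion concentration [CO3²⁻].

[CO2*] = KH · pCO2 = 10^(−1.39) × 960×10^-6 = 3.911×10^-5 mol/kg
α₀ = 1/(1 + K1/[H⁺] + K1K2/[H⁺]²) = 1/(1 + 10^+1.74 + 10^+0.28) = 0.01728
DIC = [CO2*]/α₀ = 3.911×10^-5 / 0.01728 = 2.263 mmol/kg
[CO3²⁻] = α₂·DIC; α₂ = 0.03293, so [CO3²⁻] = 0.03293 × 2.263 = 0.0745 mmol/kg

[CO3²⁻] = 0.0745 mmol/kg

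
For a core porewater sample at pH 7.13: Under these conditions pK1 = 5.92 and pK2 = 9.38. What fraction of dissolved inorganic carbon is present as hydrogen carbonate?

α₁ = 1 / (1 + [H⁺]/K1 + K2/[H⁺]) = 1 / (1 + 10^-1.21 + 10^-2.25)
   = 1 / (1 + 0.061660 + 0.0056234) = 1/1.0673 = 0.9370

α₁ = 0.937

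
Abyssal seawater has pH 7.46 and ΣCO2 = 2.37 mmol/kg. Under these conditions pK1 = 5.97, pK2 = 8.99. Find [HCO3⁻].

α₁ = 1 / (1 + [H⁺]/K1 + K2/[H⁺]) = 1 / (1 + 10^-1.49 + 10^-1.53)
   = 1 / (1 + 0.032359 + 0.029512) = 1/1.0619 = 0.9417
[HCO3⁻] = α₁ × DIC = 0.9417 × 2.37 = 2.23 mmol/kg

[HCO3⁻] = 2.23 mmol/kg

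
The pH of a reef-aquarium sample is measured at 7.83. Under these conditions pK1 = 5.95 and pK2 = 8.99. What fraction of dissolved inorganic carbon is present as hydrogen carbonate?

α₁ = 1 / (1 + [H⁺]/K1 + K2/[H⁺]) = 1 / (1 + 10^-1.88 + 10^-1.16)
   = 1 / (1 + 0.013183 + 0.069183) = 1/1.0824 = 0.9239

α₁ = 0.924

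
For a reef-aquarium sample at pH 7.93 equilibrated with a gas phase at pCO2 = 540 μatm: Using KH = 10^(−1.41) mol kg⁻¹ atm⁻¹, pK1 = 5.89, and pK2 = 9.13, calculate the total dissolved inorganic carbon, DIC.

DIC = 2.47 mmol/kg

[CO2*] = KH · pCO2 = 10^(−1.41) × 540×10^-6 = 2.101×10^-5 mol/kg
α₀ = 1/(1 + K1/[H⁺] + K1K2/[H⁺]²) = 1/(1 + 10^+2.04 + 10^+0.84) = 0.008506
DIC = [CO2*]/α₀ = 2.101×10^-5 / 0.008506 = 2.47 mmol/kg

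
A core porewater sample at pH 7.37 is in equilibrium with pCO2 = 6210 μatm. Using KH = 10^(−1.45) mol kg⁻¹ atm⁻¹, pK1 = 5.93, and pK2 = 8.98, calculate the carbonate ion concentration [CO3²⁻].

[CO2*] = KH · pCO2 = 10^(−1.45) × 6210×10^-6 = 2.203×10^-4 mol/kg
α₀ = 1/(1 + K1/[H⁺] + K1K2/[H⁺]²) = 1/(1 + 10^+1.44 + 10^-0.17) = 0.03423
DIC = [CO2*]/α₀ = 2.203×10^-4 / 0.03423 = 6.438 mmol/kg
[CO3²⁻] = α₂·DIC; α₂ = 0.02314, so [CO3²⁻] = 0.02314 × 6.438 = 0.149 mmol/kg

[CO3²⁻] = 0.149 mmol/kg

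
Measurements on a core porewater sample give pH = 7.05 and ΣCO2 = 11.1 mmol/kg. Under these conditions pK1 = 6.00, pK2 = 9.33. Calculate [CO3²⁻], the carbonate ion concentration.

[CO3²⁻] = 0.0532 mmol/kg

α₂ = 1 / (1 + [H⁺]/K2 + [H⁺]²/(K1K2)) = 1 / (1 + 10^+2.28 + 10^+1.23)
   = 1 / (1 + 190.55 + 16.982) = 1/208.53 = 0.004796
[CO3²⁻] = α₂ × DIC = 0.004796 × 11.1 = 0.0532 mmol/kg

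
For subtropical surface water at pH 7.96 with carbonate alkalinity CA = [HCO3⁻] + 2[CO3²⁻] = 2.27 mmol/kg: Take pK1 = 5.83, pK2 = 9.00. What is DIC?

CA = [HCO3⁻] + 2[CO3²⁻] = (α₁ + 2α₂)·DIC
At pH 7.96: [H⁺]/K1 = 10^-2.13 = 0.0074131, K2/[H⁺] = 10^-1.04 = 0.091201
α₁ = 1/(1 + 0.0074131 + 0.091201) = 1/1.0986 = 0.9102; α₂ = α₁·K2/[H⁺] = 0.08301
α₁ + 2α₂ = 1.0763
DIC = CA / (α₁ + 2α₂) = 2.27 / 1.0763 = 2.11 mmol/kg

DIC = 2.11 mmol/kg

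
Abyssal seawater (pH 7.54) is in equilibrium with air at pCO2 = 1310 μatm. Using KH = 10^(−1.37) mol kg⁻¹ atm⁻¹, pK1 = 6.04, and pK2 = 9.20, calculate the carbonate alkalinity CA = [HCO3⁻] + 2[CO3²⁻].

CA = 1.84 mmol/kg

[CO2*] = KH · pCO2 = 10^(−1.37) × 1310×10^-6 = 5.588×10^-5 mol/kg
α₀ = 1/(1 + K1/[H⁺] + K1K2/[H⁺]²) = 1/(1 + 10^+1.50 + 10^-0.16) = 0.03002
DIC = [CO2*]/α₀ = 5.588×10^-5 / 0.03002 = 1.862 mmol/kg
CA = (α₁ + 2α₂)·DIC = (0.9492 + 2×0.02077) × 1.862 = 1.84 mmol/kg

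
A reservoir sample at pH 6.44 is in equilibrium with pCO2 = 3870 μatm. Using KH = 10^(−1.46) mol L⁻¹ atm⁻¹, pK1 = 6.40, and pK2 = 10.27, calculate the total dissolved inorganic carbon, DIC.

DIC = 0.281 mmol/L

[CO2*] = KH · pCO2 = 10^(−1.46) × 3870×10^-6 = 1.342×10^-4 mol/L
α₀ = 1/(1 + K1/[H⁺] + K1K2/[H⁺]²) = 1/(1 + 10^+0.04 + 10^-3.79) = 0.4770
DIC = [CO2*]/α₀ = 1.342×10^-4 / 0.4770 = 0.281 mmol/L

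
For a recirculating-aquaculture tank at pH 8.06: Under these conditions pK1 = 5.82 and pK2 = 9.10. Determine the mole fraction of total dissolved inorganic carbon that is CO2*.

α₀ = 1 / (1 + K1/[H⁺] + K1K2/[H⁺]²) = 1 / (1 + 10^+2.24 + 10^+1.20)
   = 1 / (1 + 173.78 + 15.849) = 1/190.63 = 0.005246

α₀ = 0.00525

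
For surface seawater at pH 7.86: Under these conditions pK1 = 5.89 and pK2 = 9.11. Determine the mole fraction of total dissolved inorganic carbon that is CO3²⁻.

α₂ = 1 / (1 + [H⁺]/K2 + [H⁺]²/(K1K2)) = 1 / (1 + 10^+1.25 + 10^-0.72)
   = 1 / (1 + 17.783 + 0.19055) = 1/18.973 = 0.05271

α₂ = 0.0527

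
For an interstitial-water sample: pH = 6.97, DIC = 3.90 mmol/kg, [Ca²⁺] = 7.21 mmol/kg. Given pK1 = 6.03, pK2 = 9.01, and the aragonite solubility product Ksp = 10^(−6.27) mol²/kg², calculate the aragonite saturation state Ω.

Ω = 0.425

α₂ = 1 / (1 + [H⁺]/K2 + [H⁺]²/(K1K2)) = 1 / (1 + 10^+2.04 + 10^+1.10)
   = 1 / (1 + 109.65 + 12.589) = 1/123.24 = 0.008114
[CO3²⁻] = α₂ × DIC = 0.008114 × 3.90 = 0.03165 mmol/kg
Ksp = 10^(−6.27) = 5.370×10^-7
Ω = [Ca²⁺][CO3²⁻]/Ksp = (7.21×10^-3)(3.165×10^-5) / 5.370×10^-7 = 0.425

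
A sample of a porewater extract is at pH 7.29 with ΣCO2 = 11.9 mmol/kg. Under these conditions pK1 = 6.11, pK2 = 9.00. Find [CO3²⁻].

α₂ = 1 / (1 + [H⁺]/K2 + [H⁺]²/(K1K2)) = 1 / (1 + 10^+1.71 + 10^+0.53)
   = 1 / (1 + 51.286 + 3.3884) = 1/55.675 = 0.01796
[CO3²⁻] = α₂ × DIC = 0.01796 × 11.9 = 0.214 mmol/kg

[CO3²⁻] = 0.214 mmol/kg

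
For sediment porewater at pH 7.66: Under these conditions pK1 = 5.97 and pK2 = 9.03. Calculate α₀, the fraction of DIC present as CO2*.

α₀ = 1 / (1 + K1/[H⁺] + K1K2/[H⁺]²) = 1 / (1 + 10^+1.69 + 10^+0.32)
   = 1 / (1 + 48.978 + 2.0893) = 1/52.067 = 0.01921

α₀ = 0.0192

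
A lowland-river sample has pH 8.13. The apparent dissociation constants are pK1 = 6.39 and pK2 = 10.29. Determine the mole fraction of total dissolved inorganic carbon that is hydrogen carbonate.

α₁ = 1 / (1 + [H⁺]/K1 + K2/[H⁺]) = 1 / (1 + 10^-1.74 + 10^-2.16)
   = 1 / (1 + 0.018197 + 0.0069183) = 1/1.0251 = 0.9755

α₁ = 0.976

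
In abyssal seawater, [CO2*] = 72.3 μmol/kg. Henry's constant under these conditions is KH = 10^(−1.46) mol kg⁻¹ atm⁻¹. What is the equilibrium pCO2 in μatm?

pCO2 = 2090 μatm

KH = 10^(−1.46) = 3.467×10^-2 mol kg⁻¹ atm⁻¹
pCO2 = [CO2*]/KH = 72.3×10^-6 / 3.467×10^-2 = 2.09×10^-3 atm = 2090 μatm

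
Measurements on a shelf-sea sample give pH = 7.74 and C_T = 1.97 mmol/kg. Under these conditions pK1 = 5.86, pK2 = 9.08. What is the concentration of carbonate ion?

[CO3²⁻] = 0.0850 mmol/kg

α₂ = 1 / (1 + [H⁺]/K2 + [H⁺]²/(K1K2)) = 1 / (1 + 10^+1.34 + 10^-0.54)
   = 1 / (1 + 21.878 + 0.28840) = 1/23.166 = 0.04317
[CO3²⁻] = α₂ × DIC = 0.04317 × 1.97 = 0.0850 mmol/kg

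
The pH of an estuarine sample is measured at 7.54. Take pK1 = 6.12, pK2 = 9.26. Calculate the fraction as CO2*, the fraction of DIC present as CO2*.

α₀ = 1 / (1 + K1/[H⁺] + K1K2/[H⁺]²) = 1 / (1 + 10^+1.42 + 10^-0.30)
   = 1 / (1 + 26.303 + 0.50119) = 1/27.804 = 0.03597

α₀ = 0.0360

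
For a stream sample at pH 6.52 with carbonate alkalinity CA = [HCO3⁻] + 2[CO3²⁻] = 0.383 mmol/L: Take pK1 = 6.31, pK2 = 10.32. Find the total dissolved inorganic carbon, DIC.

DIC = 0.619 mmol/L

CA = [HCO3⁻] + 2[CO3²⁻] = (α₁ + 2α₂)·DIC
At pH 6.52: [H⁺]/K1 = 10^-0.21 = 0.61660, K2/[H⁺] = 10^-3.80 = 0.00015849
α₁ = 1/(1 + 0.61660 + 0.00015849) = 1/1.6168 = 0.6185; α₂ = α₁·K2/[H⁺] = 9.803×10^-5
α₁ + 2α₂ = 0.6187
DIC = CA / (α₁ + 2α₂) = 0.383 / 0.6187 = 0.619 mmol/L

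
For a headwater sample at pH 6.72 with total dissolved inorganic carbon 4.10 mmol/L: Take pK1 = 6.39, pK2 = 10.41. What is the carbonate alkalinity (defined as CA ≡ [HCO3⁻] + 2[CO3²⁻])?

CA = [HCO3⁻] + 2[CO3²⁻] = (α₁ + 2α₂)·DIC
At pH 6.72: [H⁺]/K1 = 10^-0.33 = 0.46774, K2/[H⁺] = 10^-3.69 = 0.00020417
α₁ = 1/(1 + 0.46774 + 0.00020417) = 1/1.4679 = 0.6812; α₂ = α₁·K2/[H⁺] = 0.0001391
α₁ + 2α₂ = 0.6815
CA = 0.6815 × 4.10 = 2.79 mmol/L

CA = 2.79 mmol/L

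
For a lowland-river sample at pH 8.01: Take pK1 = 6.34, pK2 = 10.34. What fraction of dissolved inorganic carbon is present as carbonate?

α₂ = 0.00456

α₂ = 1 / (1 + [H⁺]/K2 + [H⁺]²/(K1K2)) = 1 / (1 + 10^+2.33 + 10^+0.66)
   = 1 / (1 + 213.80 + 4.5709) = 1/219.37 = 0.004559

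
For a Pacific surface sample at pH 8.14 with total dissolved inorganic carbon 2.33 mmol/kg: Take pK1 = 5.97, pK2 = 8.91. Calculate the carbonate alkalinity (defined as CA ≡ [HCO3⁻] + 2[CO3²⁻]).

CA = [HCO3⁻] + 2[CO3²⁻] = (α₁ + 2α₂)·DIC
At pH 8.14: [H⁺]/K1 = 10^-2.17 = 0.0067608, K2/[H⁺] = 10^-0.77 = 0.16982
α₁ = 1/(1 + 0.0067608 + 0.16982) = 1/1.1766 = 0.8499; α₂ = α₁·K2/[H⁺] = 0.1443
α₁ + 2α₂ = 1.1386
CA = 1.1386 × 2.33 = 2.65 mmol/kg

CA = 2.65 mmol/kg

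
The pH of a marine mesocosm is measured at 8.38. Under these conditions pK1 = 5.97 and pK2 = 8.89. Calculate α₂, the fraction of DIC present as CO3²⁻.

α₂ = 0.235

α₂ = 1 / (1 + [H⁺]/K2 + [H⁺]²/(K1K2)) = 1 / (1 + 10^+0.51 + 10^-1.90)
   = 1 / (1 + 3.2359 + 0.012589) = 1/4.2485 = 0.2354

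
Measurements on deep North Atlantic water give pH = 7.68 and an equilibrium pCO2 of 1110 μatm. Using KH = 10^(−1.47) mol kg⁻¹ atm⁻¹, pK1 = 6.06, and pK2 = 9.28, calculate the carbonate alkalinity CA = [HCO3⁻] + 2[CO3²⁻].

CA = 1.65 mmol/kg

[CO2*] = KH · pCO2 = 10^(−1.47) × 1110×10^-6 = 3.761×10^-5 mol/kg
α₀ = 1/(1 + K1/[H⁺] + K1K2/[H⁺]²) = 1/(1 + 10^+1.62 + 10^+0.02) = 0.02287
DIC = [CO2*]/α₀ = 3.761×10^-5 / 0.02287 = 1.645 mmol/kg
CA = (α₁ + 2α₂)·DIC = (0.9532 + 2×0.02394) × 1.645 = 1.65 mmol/kg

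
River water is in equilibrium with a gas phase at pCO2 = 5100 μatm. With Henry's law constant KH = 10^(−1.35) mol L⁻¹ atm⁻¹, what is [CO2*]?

KH = 10^(−1.35) = 4.467×10^-2 mol L⁻¹ atm⁻¹
[CO2*] = KH · pCO2 = 4.467×10^-2 × 5100×10^-6 atm = 2.28×10^-4 mol/L

[CO2*] = 228 μmol/L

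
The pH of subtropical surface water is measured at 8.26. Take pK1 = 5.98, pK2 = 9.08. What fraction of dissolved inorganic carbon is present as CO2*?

α₀ = 1 / (1 + K1/[H⁺] + K1K2/[H⁺]²) = 1 / (1 + 10^+2.28 + 10^+1.46)
   = 1 / (1 + 190.55 + 28.840) = 1/220.39 = 0.004537

α₀ = 0.00454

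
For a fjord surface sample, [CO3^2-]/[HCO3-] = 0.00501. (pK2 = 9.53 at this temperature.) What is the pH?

pH = 7.23

From K2 = [H⁺][CO3^2-]/[HCO3-]:  pH = pK2 + log₁₀([CO3^2-]/[HCO3-])
log₁₀(0.00501) = -2.300
pH = 9.53 + (-2.300) = 7.23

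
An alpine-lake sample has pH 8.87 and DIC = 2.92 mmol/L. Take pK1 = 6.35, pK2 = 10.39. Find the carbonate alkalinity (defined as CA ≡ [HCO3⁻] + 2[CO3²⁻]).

CA = 3.00 mmol/L

CA = [HCO3⁻] + 2[CO3²⁻] = (α₁ + 2α₂)·DIC
At pH 8.87: [H⁺]/K1 = 10^-2.52 = 0.0030200, K2/[H⁺] = 10^-1.52 = 0.030200
α₁ = 1/(1 + 0.0030200 + 0.030200) = 1/1.0332 = 0.9678; α₂ = α₁·K2/[H⁺] = 0.02923
α₁ + 2α₂ = 1.0263
CA = 1.0263 × 2.92 = 3.00 mmol/L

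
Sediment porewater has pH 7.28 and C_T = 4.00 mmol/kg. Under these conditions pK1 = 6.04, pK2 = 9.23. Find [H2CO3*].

α₀ = 1 / (1 + K1/[H⁺] + K1K2/[H⁺]²) = 1 / (1 + 10^+1.24 + 10^-0.71)
   = 1 / (1 + 17.378 + 0.19498) = 1/18.573 = 0.05384
[CO2*] = α₀ × DIC = 0.05384 × 4.00 = 0.215 mmol/kg

[CO2*] = 0.215 mmol/kg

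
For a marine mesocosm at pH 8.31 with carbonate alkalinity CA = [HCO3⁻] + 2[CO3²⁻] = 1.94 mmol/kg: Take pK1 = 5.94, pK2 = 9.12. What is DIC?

DIC = 1.72 mmol/kg

CA = [HCO3⁻] + 2[CO3²⁻] = (α₁ + 2α₂)·DIC
At pH 8.31: [H⁺]/K1 = 10^-2.37 = 0.0042658, K2/[H⁺] = 10^-0.81 = 0.15488
α₁ = 1/(1 + 0.0042658 + 0.15488) = 1/1.1591 = 0.8627; α₂ = α₁·K2/[H⁺] = 0.1336
α₁ + 2α₂ = 1.1299
DIC = CA / (α₁ + 2α₂) = 1.94 / 1.1299 = 1.72 mmol/kg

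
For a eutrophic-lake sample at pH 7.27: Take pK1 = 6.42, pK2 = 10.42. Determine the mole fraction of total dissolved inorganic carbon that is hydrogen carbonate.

α₁ = 1 / (1 + [H⁺]/K1 + K2/[H⁺]) = 1 / (1 + 10^-0.85 + 10^-3.15)
   = 1 / (1 + 0.14125 + 0.00070795) = 1/1.1420 = 0.8757

α₁ = 0.876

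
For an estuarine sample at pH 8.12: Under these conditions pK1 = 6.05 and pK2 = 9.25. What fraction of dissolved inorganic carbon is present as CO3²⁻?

α₂ = 1 / (1 + [H⁺]/K2 + [H⁺]²/(K1K2)) = 1 / (1 + 10^+1.13 + 10^-0.94)
   = 1 / (1 + 13.490 + 0.11482) = 1/14.604 = 0.06847

α₂ = 0.0685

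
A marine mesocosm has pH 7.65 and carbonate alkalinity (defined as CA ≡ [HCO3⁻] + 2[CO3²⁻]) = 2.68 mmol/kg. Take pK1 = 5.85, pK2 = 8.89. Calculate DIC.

DIC = 2.58 mmol/kg

CA = [HCO3⁻] + 2[CO3²⁻] = (α₁ + 2α₂)·DIC
At pH 7.65: [H⁺]/K1 = 10^-1.80 = 0.015849, K2/[H⁺] = 10^-1.24 = 0.057544
α₁ = 1/(1 + 0.015849 + 0.057544) = 1/1.0734 = 0.9316; α₂ = α₁·K2/[H⁺] = 0.05361
α₁ + 2α₂ = 1.0388
DIC = CA / (α₁ + 2α₂) = 2.68 / 1.0388 = 2.58 mmol/kg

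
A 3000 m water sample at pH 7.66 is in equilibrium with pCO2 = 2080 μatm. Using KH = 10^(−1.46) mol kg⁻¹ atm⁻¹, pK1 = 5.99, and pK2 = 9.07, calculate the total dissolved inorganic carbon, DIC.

[CO2*] = KH · pCO2 = 10^(−1.46) × 2080×10^-6 = 7.212×10^-5 mol/kg
α₀ = 1/(1 + K1/[H⁺] + K1K2/[H⁺]²) = 1/(1 + 10^+1.67 + 10^+0.26) = 0.02016
DIC = [CO2*]/α₀ = 7.212×10^-5 / 0.02016 = 3.58 mmol/kg

DIC = 3.58 mmol/kg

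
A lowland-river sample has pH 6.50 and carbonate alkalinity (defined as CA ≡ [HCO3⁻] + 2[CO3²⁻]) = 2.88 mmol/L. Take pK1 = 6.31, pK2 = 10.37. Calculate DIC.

CA = [HCO3⁻] + 2[CO3²⁻] = (α₁ + 2α₂)·DIC
At pH 6.50: [H⁺]/K1 = 10^-0.19 = 0.64565, K2/[H⁺] = 10^-3.87 = 0.00013490
α₁ = 1/(1 + 0.64565 + 0.00013490) = 1/1.6458 = 0.6076; α₂ = α₁·K2/[H⁺] = 8.196×10^-5
α₁ + 2α₂ = 0.6078
DIC = CA / (α₁ + 2α₂) = 2.88 / 0.6078 = 4.74 mmol/L

DIC = 4.74 mmol/L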